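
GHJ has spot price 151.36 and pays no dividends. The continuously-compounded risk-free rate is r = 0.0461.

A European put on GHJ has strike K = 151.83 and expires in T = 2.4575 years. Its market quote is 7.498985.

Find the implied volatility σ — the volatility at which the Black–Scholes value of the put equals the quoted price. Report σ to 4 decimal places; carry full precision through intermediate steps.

sigma = 0.1566

At σ = 0.1566 the Black–Scholes value reproduces the quote:
σ√T = 0.1566·√2.4575 = 0.245493
d₁ = (ln(S/K) + (r+σ²/2)T) / (σ√T) = (ln(151.36/151.83) + (0.0461+0.1566²/2)·2.4575) / 0.245493 = (-0.003100 + 0.143424) / 0.245493 = 0.571600
d₂ = d₁ − σ√T = 0.571600 − 0.245493 = 0.326108
e^{−rT} = 0.892891
N(−d₁) = 0.283796,  N(−d₂) = 0.372171
V = K·e^{−rT}·N(−d₂) − S·N(−d₁) = 50.454402 − 42.955417 = 7.498985 (matching the quote); vega is positive throughout, so no other σ reproduces this price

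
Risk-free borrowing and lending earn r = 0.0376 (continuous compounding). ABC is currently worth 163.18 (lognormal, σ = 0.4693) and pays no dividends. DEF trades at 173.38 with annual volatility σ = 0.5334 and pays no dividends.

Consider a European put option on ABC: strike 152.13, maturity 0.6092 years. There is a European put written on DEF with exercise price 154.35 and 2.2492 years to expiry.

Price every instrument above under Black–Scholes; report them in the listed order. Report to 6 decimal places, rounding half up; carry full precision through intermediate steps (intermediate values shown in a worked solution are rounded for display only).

[ABC put K=152.13]
σ√T = 0.4693·√0.6092 = 0.366295
d₁ = (ln(S/K) + (r+σ²/2)T) / (σ√T) = (ln(163.18/152.13) + (0.0376+0.4693²/2)·0.6092) / 0.366295 = (0.070118 + 0.089992) / 0.366295 = 0.437108
d₂ = d₁ − σ√T = 0.437108 − 0.366295 = 0.070813
e^{−rT} = 0.977354
N(−d₁) = 0.331017,  N(−d₂) = 0.471773
price = K·e^{−rT}·N(−d₂) − S·N(−d₁) = 70.145561 − 54.015282 = 16.130280
[DEF put K=154.35]
σ√T = 0.5334·√2.2492 = 0.799958
d₁ = (ln(S/K) + (r+σ²/2)T) / (σ√T) = (ln(173.38/154.35) + (0.0376+0.5334²/2)·2.2492) / 0.799958 = (0.116263 + 0.404536) / 0.799958 = 0.651033
d₂ = d₁ − σ√T = 0.651033 − 0.799958 = -0.148925
e^{−rT} = 0.918907
N(−d₁) = 0.257513,  N(−d₂) = 0.559193
price = K·e^{−rT}·N(−d₂) − S·N(−d₁) = 79.312277 − 44.647520 = 34.664757

price(ABC put K=152.13) = 16.130280
price(DEF put K=154.35) = 34.664757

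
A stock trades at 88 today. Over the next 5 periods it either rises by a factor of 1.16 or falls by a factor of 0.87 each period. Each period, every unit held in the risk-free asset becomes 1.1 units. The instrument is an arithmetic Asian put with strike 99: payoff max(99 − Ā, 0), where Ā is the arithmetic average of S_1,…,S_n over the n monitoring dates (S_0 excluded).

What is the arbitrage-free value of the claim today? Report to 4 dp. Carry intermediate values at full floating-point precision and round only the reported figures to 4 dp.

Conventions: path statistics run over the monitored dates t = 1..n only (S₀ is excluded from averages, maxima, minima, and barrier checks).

With p* = (R−d)/(u−d) = 0.7931, sum probability × payoff across the paths and divide by R^5.
Enumerate all 2^5 = 32 price paths (U = up ×1.16, D = down ×0.87); each path with k up-moves has probability p*^k·(1−p*)^(5−k).
DDDDD: Ā=59.0783, payoff=39.9217, prob=0.000379
UDDDD: Ā=78.7711, payoff=20.2289, prob=0.001453
DUDDD: Ā=73.6671, payoff=25.3329, prob=0.001453
UUDDD: Ā=98.2228, payoff=0.7772, prob=0.005571
DDUDD: Ā=69.2266, payoff=29.7734, prob=0.001453
UDUDD: Ā=92.3021, payoff=6.6979, prob=0.005571
DUUDD: Ā=87.1981, payoff=11.8019, prob=0.005571
UUUDD: Ā=116.2642, payoff=0.0000, prob=0.021355
DDDUD: Ā=65.3634, payoff=33.6366, prob=0.001453
UDDUD: Ā=87.1512, payoff=11.8488, prob=0.005571
DUDUD: Ā=82.0472, payoff=16.9528, prob=0.005571
UUDUD: Ā=109.3962, payoff=0.0000, prob=0.021355
DDUUD: Ā=77.6067, payoff=21.3933, prob=0.005571
UDUUD: Ā=103.4756, payoff=0.0000, prob=0.021355
DUUUD: Ā=98.3716, payoff=0.6284, prob=0.021355
UUUUD: Ā=131.1621, payoff=0.0000, prob=0.081860
DDDDU: Ā=62.0024, payoff=36.9976, prob=0.001453
UDDDU: Ā=82.6698, payoff=16.3302, prob=0.005571
DUDDU: Ā=77.5658, payoff=21.4342, prob=0.005571
UUDDU: Ā=103.4211, payoff=0.0000, prob=0.021355
DDUDU: Ā=73.1253, payoff=25.8747, prob=0.005571
UDUDU: Ā=97.5005, payoff=1.4995, prob=0.021355
DUUDU: Ā=92.3965, payoff=6.6035, prob=0.021355
UUUDU: Ā=123.1953, payoff=0.0000, prob=0.081860
DDDUU: Ā=69.2621, payoff=29.7379, prob=0.005571
UDDUU: Ā=92.3495, payoff=6.6505, prob=0.021355
DUDUU: Ā=87.2455, payoff=11.7545, prob=0.021355
UUDUU: Ā=116.3273, payoff=0.0000, prob=0.081860
DDUUU: Ā=82.8050, payoff=16.1950, prob=0.021355
UDUUU: Ā=110.4067, payoff=0.0000, prob=0.081860
DUUUU: Ā=105.3027, payoff=0.0000, prob=0.081860
UUUUU: Ā=140.4036, payoff=0.0000, prob=0.313797
Price = Σ prob·payoff / R^5 = 2.059805 / 1.610510 = 1.2790

price = 1.2790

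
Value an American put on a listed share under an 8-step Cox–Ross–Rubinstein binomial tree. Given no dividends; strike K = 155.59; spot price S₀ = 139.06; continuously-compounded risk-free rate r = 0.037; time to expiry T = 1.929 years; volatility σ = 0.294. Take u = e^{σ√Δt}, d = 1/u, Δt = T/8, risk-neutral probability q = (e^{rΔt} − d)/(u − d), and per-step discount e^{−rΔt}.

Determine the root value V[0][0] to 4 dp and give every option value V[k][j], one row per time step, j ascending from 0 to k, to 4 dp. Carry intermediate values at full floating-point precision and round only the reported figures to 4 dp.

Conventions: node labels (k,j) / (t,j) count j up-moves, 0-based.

price = 28.4313
tree:
28.4313
38.8443 18.3185
51.4047 26.7284 10.0670
65.4103 37.7673 15.9459 4.2493
77.5332 51.4047 24.5327 7.4709 1.0382
88.0264 65.4103 36.3742 12.8915 2.0739 0.0000
97.1090 77.5332 51.4047 21.6925 4.1426 0.0000 0.0000
104.9706 88.0264 65.4103 35.2239 8.2751 0.0000 0.0000 0.0000
111.7754 97.1090 77.5332 51.4047 16.5300 0.0000 0.0000 0.0000 0.0000

Δt=0.24113  u=1.15531  d=0.86557  q=0.49490  discount=0.99112
step 8 (expiry): payoffs max(K−S,0) = 111.7754 97.1090 77.5332 51.4047 16.5300 0.0000 0.0000 0.0000 0.0000
k=7: (k=7,j=0): S=50.6194, K−S=104.9706, hold=103.5886 ⇒ V=104.9706 exercise | (k=7,j=1): S=67.5636, K−S=88.0264, hold=86.6444 ⇒ V=88.0264 exercise | (k=7,j=2): S=90.1797, K−S=65.4103, hold=64.0284 ⇒ V=65.4103 exercise | (k=7,j=3): S=120.3661, K−S=35.2239, hold=33.8419 ⇒ V=35.2239 exercise | (k=7,j=4): S=160.6572, K−S=0.0000, hold=8.2751 ⇒ V=8.2751 continue | (k=7,j=5): S=214.4351, K−S=0.0000, hold=0.0000 ⇒ V=0.0000 continue | (k=7,j=6): S=286.2145, K−S=0.0000, hold=0.0000 ⇒ V=0.0000 continue | (k=7,j=7): S=382.0210, K−S=0.0000, hold=0.0000 ⇒ V=0.0000 continue
k=6: (k=6,j=0): S=58.4810, K−S=97.1090, hold=95.7270 ⇒ V=97.1090 exercise | (k=6,j=1): S=78.0568, K−S=77.5332, hold=76.1513 ⇒ V=77.5332 exercise | (k=6,j=2): S=104.1853, K−S=51.4047, hold=50.0227 ⇒ V=51.4047 exercise | (k=6,j=3): S=139.0600, K−S=16.5300, hold=21.6925 ⇒ V=21.6925 continue | (k=6,j=4): S=185.6085, K−S=0.0000, hold=4.1426 ⇒ V=4.1426 continue | (k=6,j=5): S=247.7386, K−S=0.0000, hold=0.0000 ⇒ V=0.0000 continue | (k=6,j=6): S=330.6659, K−S=0.0000, hold=0.0000 ⇒ V=0.0000 continue
k=5: (k=5,j=0): S=67.5636, K−S=88.0264, hold=86.6444 ⇒ V=88.0264 exercise | (k=5,j=1): S=90.1797, K−S=65.4103, hold=64.0284 ⇒ V=65.4103 exercise | (k=5,j=2): S=120.3661, K−S=35.2239, hold=36.3742 ⇒ V=36.3742 continue | (k=5,j=3): S=160.6572, K−S=0.0000, hold=12.8915 ⇒ V=12.8915 continue | (k=5,j=4): S=214.4351, K−S=0.0000, hold=2.0739 ⇒ V=2.0739 continue | (k=5,j=5): S=286.2145, K−S=0.0000, hold=0.0000 ⇒ V=0.0000 continue
k=4: (k=4,j=0): S=78.0568, K−S=77.5332, hold=76.1513 ⇒ V=77.5332 exercise | (k=4,j=1): S=104.1853, K−S=51.4047, hold=50.5870 ⇒ V=51.4047 exercise | (k=4,j=2): S=139.0600, K−S=16.5300, hold=24.5327 ⇒ V=24.5327 continue | (k=4,j=3): S=185.6085, K−S=0.0000, hold=7.4709 ⇒ V=7.4709 continue | (k=4,j=4): S=247.7386, K−S=0.0000, hold=1.0382 ⇒ V=1.0382 continue
k=3: (k=3,j=0): S=90.1797, K−S=65.4103, hold=64.0284 ⇒ V=65.4103 exercise | (k=3,j=1): S=120.3661, K−S=35.2239, hold=37.7673 ⇒ V=37.7673 continue | (k=3,j=2): S=160.6572, K−S=0.0000, hold=15.9459 ⇒ V=15.9459 continue | (k=3,j=3): S=214.4351, K−S=0.0000, hold=4.2493 ⇒ V=4.2493 continue
k=2: (k=2,j=0): S=104.1853, K−S=51.4047, hold=51.2703 ⇒ V=51.4047 exercise | (k=2,j=1): S=139.0600, K−S=16.5300, hold=26.7284 ⇒ V=26.7284 continue | (k=2,j=2): S=185.6085, K−S=0.0000, hold=10.0670 ⇒ V=10.0670 continue
k=1: (k=1,j=0): S=120.3661, K−S=35.2239, hold=38.8443 ⇒ V=38.8443 continue | (k=1,j=1): S=160.6572, K−S=0.0000, hold=18.3185 ⇒ V=18.3185 continue
k=0: (k=0,j=0): S=139.0600, K−S=16.5300, hold=28.4313 ⇒ V=28.4313 continue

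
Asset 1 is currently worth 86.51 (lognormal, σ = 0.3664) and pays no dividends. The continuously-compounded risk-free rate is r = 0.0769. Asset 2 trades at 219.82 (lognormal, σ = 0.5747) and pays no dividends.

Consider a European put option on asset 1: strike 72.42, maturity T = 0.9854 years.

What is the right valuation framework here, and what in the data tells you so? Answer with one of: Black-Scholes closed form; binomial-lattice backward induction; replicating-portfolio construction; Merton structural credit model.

framework: Black-Scholes closed form

Key observation: a European-exercise option on asset 1 struck at 72.42 — a GBM underlying with constant parameters — admits an analytic price: the data contain no early exercise, no discrete tree, no debt structure.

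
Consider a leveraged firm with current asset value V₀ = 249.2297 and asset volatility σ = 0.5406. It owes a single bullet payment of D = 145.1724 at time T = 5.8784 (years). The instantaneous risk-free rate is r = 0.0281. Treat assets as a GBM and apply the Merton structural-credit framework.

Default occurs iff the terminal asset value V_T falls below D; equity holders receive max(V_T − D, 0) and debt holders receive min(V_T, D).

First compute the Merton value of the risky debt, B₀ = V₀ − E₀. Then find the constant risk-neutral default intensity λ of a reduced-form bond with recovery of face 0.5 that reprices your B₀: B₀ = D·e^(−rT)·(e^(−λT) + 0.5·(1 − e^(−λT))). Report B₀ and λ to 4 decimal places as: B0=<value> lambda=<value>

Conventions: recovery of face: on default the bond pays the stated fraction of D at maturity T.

B0=84.7873 lambda=0.1655

Work the structural quantities from V₀ = 249.2297 against face 145.1724:
d₁ = [ln(V₀/D) + (r + σ²/2)T] / (σ√T)
   = [ln(249.2297/145.1724) + (0.0281 + 0.5·0.5406²)·5.8784] / (0.5406·√5.8784)
   = [0.540453 + 1.024159] / 1.310707 = 1.193716
d₂ = d₁ − σ√T = 1.193716 − 1.310707 = -0.116991
N(d₁) = 0.883706,  N(d₂) = 0.453434,  e^(−rT) = 0.847739
E₀ = V₀·N(d₁) − D·e^(−rT)·N(d₂)
   = 249.2297·0.883706 − 145.1724·0.847739·0.453434 = 164.442373
B₀ = V₀ − E₀ = 249.2297 − 164.442373 = 84.787327
e^(−λT) = (B₀·e^(rT)/D − 0.5)/(1 − 0.5) = (84.7873·1.179609/145.1724 − 0.5)/0.5 = 0.37789089
λ = −ln(0.37789089)/5.8784 = 0.165547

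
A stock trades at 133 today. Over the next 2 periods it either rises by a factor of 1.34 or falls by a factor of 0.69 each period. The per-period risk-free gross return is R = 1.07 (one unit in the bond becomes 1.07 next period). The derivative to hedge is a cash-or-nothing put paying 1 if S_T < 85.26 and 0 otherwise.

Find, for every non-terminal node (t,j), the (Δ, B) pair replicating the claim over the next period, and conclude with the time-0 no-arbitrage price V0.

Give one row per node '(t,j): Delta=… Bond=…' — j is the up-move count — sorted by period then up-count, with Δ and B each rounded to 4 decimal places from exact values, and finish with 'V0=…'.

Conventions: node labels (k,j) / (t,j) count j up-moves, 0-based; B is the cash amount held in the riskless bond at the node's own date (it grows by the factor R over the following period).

(0,0): Delta=-0.0045 Bond=0.7480
(1,0): Delta=-0.0168 Bond=1.9267
(1,1): Delta=0.0000 Bond=0.0000
V0=0.1507

Under the risk-neutral measure, an up-move has probability p* = (R−d)/(u−d) = 0.5846 and values discount at R = 1.07.
At maturity the claim pays: V(2,0)=1.0000, V(2,1)=0.0000, V(2,2)=0.0000
Node (1,0) S=91.7700: V=(p*·0.0000+(1−p*)·1.0000)/1.07=0.3882; Δ=(0.0000−1.0000)/(122.9718−63.3213)=-0.0168; B=V−Δ·S=1.9267
Node (1,1) S=178.2200: V=(p*·0.0000+(1−p*)·0.0000)/1.07=0.0000; Δ=(0.0000−0.0000)/(238.8148−122.9718)=0.0000; B=V−Δ·S=0.0000
Node (0,0) S=133.0000: V=(p*·0.0000+(1−p*)·0.3882)/1.07=0.1507; Δ=(0.0000−0.3882)/(178.2200−91.7700)=-0.0045; B=V−Δ·S=0.7480
Check: Δ(0,0)·S0 + B(0,0) = 0.1507 = V0.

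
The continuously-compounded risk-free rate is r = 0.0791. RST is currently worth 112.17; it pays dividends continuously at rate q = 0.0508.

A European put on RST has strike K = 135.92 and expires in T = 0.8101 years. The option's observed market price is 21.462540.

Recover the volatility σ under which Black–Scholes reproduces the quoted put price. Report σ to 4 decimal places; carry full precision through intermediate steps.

sigma = 0.1871

At σ = 0.1871 the Black–Scholes value reproduces the quote:
σ√T = 0.1871·√0.8101 = 0.168400
d₁ = (ln(S/K) + (r−q+σ²/2)T) / (σ√T) = (ln(112.17/135.92) + (0.0791−0.0508+0.1871²/2)·0.8101) / 0.168400 = (-0.192051 + 0.037105) / 0.168400 = -0.920103
d₂ = d₁ − σ√T = -0.920103 − 0.168400 = -1.088503
e^{−rT} = 0.937931
e^{−qT} = 0.959682
N(−d₁) = 0.821241,  N(−d₂) = 0.861814
V = K·e^{−rT}·N(−d₂) − S·e^{−qT}·N(−d₁) = 109.867076 − 88.404537 = 21.462540 (the observed quote) — the price is monotone increasing in volatility, hence this σ is the only solution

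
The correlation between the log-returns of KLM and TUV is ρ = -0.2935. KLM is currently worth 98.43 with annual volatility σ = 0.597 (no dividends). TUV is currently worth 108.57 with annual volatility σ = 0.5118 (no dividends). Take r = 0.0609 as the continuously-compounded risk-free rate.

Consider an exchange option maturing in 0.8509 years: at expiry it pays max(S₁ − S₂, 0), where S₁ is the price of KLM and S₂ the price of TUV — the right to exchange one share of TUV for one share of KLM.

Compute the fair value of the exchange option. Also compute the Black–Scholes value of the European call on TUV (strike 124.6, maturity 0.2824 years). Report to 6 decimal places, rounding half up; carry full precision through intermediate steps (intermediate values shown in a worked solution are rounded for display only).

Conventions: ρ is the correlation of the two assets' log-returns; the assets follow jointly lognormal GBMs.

exchange price = 28.230852
price(TUV call K=124.6) = 6.741198

σ_eff = √(σ₁² + σ₂² − 2ρσ₁σ₂) = √(0.597² + 0.5118² − 2·-0.2935·0.597·0.5118) = 0.893142
d₁ = (ln(S₁/S₂) + (q₂ − q₁ + σ_eff²/2)T) / (σ_eff√T) = (ln(98.43/108.57) + (0.0 − 0.0 + 0.398851)·0.8509) / 0.823872 = 0.292926
d₂ = d₁ − σ_eff√T = 0.292926 − 0.823872 = -0.530947
N(d₁) = 0.615210,  N(d₂) = 0.297728
V = S₁·e^{−q₁T}·N(d₁) − S₂·e^{−q₂T}·N(d₂) = 60.555166 − 32.324315 = 28.230852
[vanilla: TUV call K=124.6]
σ√T = 0.5118·√0.2824 = 0.271977
d₁ = (ln(S/K) + (r+σ²/2)T) / (σ√T) = (ln(108.57/124.6) + (0.0609+0.5118²/2)·0.2824) / 0.271977 = (-0.137713 + 0.054184) / 0.271977 = -0.307119
d₂ = d₁ − σ√T = -0.307119 − 0.271977 = -0.579097
e^{−rT} = 0.982949
N(d₁) = 0.379376,  N(d₂) = 0.281262
price = S·N(d₁) − K·e^{−rT}·N(d₂) = 41.188879 − 34.447681 = 6.741198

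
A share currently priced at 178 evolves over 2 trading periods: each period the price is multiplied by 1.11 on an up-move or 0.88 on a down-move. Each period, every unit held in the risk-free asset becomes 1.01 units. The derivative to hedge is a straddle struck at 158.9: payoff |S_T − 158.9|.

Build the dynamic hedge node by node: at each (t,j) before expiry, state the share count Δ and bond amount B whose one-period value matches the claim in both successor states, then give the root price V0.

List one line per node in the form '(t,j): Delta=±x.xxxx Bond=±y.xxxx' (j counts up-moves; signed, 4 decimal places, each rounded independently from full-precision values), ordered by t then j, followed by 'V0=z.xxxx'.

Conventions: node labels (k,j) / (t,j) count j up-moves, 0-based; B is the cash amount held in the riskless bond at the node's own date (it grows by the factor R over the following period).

The replicating-portfolio and risk-neutral prices coincide; use p* = (1.01−0.88)/(1.11−0.88) = 0.5652 for the latter.
Expiry values: V(2,0)=21.0568, V(2,1)=14.9704, V(2,2)=60.4138
Node (1,0) S=156.6400: V=(p*·14.9704+(1−p*)·21.0568)/1.01=17.4422; Δ=(14.9704−21.0568)/(173.8704−137.8432)=-0.1689; B=V−Δ·S=43.9048
Node (1,1) S=197.5800: V=(p*·60.4138+(1−p*)·14.9704)/1.01=40.2533; Δ=(60.4138−14.9704)/(219.3138−173.8704)=1.0000; B=V−Δ·S=-157.3267
Node (0,0) S=178.0000: V=(p*·40.2533+(1−p*)·17.4422)/1.01=30.0351; Δ=(40.2533−17.4422)/(197.5800−156.6400)=0.5572; B=V−Δ·S=-69.1433
Verification: the root portfolio costs Δ(0,0)·S0 + B(0,0) = 30.0351, matching V0.

(0,0): Delta=0.5572 Bond=-69.1433
(1,0): Delta=-0.1689 Bond=43.9048
(1,1): Delta=1.0000 Bond=-157.3267
V0=30.0351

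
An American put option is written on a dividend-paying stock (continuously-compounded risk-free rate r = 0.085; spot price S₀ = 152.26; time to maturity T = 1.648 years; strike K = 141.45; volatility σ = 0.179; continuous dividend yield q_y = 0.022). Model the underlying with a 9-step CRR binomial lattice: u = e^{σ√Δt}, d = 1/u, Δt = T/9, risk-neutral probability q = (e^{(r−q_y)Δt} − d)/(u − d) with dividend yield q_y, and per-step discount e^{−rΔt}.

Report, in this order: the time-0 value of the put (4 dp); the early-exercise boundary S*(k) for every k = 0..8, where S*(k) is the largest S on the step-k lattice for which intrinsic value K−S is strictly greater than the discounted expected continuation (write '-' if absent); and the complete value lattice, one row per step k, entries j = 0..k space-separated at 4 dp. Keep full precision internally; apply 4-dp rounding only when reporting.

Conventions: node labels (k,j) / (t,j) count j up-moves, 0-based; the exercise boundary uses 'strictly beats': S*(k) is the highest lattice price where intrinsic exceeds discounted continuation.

price = 4.6282
boundary = - - - 121.0011 112.0788 121.0011 112.0788 121.0011 130.6335
tree:
4.6282
7.8230 2.2129
12.8554 4.0334 0.8246
20.4489 7.1667 1.6503 0.1898
29.3712 12.3420 3.2447 0.4263 0.0066
37.6355 20.4489 6.2298 0.9574 0.0152 0.0000
45.2904 29.3712 11.5709 2.1492 0.0347 0.0000 0.0000
52.3809 37.6355 20.4489 4.8225 0.0795 0.0000 0.0000 0.0000
58.9486 45.2904 29.3712 10.8165 0.1821 0.0000 0.0000 0.0000 0.0000
65.0320 52.3809 37.6355 20.4489 0.4172 0.0000 0.0000 0.0000 0.0000 0.0000

params: Δt=0.18311 u=1.07961 d=0.92626 q=0.55653 e^(-rΔt)=0.98456
t_9 payoffs: 65.0320 52.3809 37.6355 20.4489 0.4172 0.0000 0.0000 0.0000 0.0000 0.0000
t_8: node(8,0) S=82.5014 payoff=58.9486 vs cont=57.0957 → 58.9486 [stop]  node(8,1) S=96.1596 payoff=45.2904 vs cont=43.4925 → 45.2904 [stop]  node(8,2) S=112.0788 payoff=29.3712 vs cont=27.6372 → 29.3712 [stop]  node(8,3) S=130.6335 payoff=10.8165 vs cont=9.1571 → 10.8165 [stop]  node(8,4) S=152.2600 payoff=0.0000 vs cont=0.1821 → 0.1821 [wait]  node(8,5) S=177.4667 payoff=0.0000 vs cont=0.0000 → 0.0000 [wait]  node(8,6) S=206.8464 payoff=0.0000 vs cont=0.0000 → 0.0000 [wait]  node(8,7) S=241.0900 payoff=0.0000 vs cont=0.0000 → 0.0000 [wait]  node(8,8) S=281.0025 payoff=0.0000 vs cont=0.0000 → 0.0000 [wait]  ⇒ S*(8)=130.6335
t_7: node(7,0) S=89.0691 payoff=52.3809 vs cont=50.5545 → 52.3809 [stop]  node(7,1) S=103.8145 payoff=37.6355 vs cont=35.8683 → 37.6355 [stop]  node(7,2) S=121.0011 payoff=20.4489 vs cont=18.7509 → 20.4489 [stop]  node(7,3) S=141.0328 payoff=0.4172 vs cont=4.8225 → 4.8225 [wait]  node(7,4) S=164.3809 payoff=0.0000 vs cont=0.0795 → 0.0795 [wait]  node(7,5) S=191.5943 payoff=0.0000 vs cont=0.0000 → 0.0000 [wait]  node(7,6) S=223.3128 payoff=0.0000 vs cont=0.0000 → 0.0000 [wait]  node(7,7) S=260.2823 payoff=0.0000 vs cont=0.0000 → 0.0000 [wait]  ⇒ S*(7)=121.0011
t_6: node(6,0) S=96.1596 payoff=45.2904 vs cont=43.4925 → 45.2904 [stop]  node(6,1) S=112.0788 payoff=29.3712 vs cont=27.6372 → 29.3712 [stop]  node(6,2) S=130.6335 payoff=10.8165 vs cont=11.5709 → 11.5709 [wait]  node(6,3) S=152.2600 payoff=0.0000 vs cont=2.1492 → 2.1492 [wait]  node(6,4) S=177.4667 payoff=0.0000 vs cont=0.0347 → 0.0347 [wait]  node(6,5) S=206.8464 payoff=0.0000 vs cont=0.0000 → 0.0000 [wait]  node(6,6) S=241.0900 payoff=0.0000 vs cont=0.0000 → 0.0000 [wait]  ⇒ S*(6)=112.0788
t_5: node(5,0) S=103.8145 payoff=37.6355 vs cont=35.8683 → 37.6355 [stop]  node(5,1) S=121.0011 payoff=20.4489 vs cont=19.1643 → 20.4489 [stop]  node(5,2) S=141.0328 payoff=0.4172 vs cont=6.2298 → 6.2298 [wait]  node(5,3) S=164.3809 payoff=0.0000 vs cont=0.9574 → 0.9574 [wait]  node(5,4) S=191.5943 payoff=0.0000 vs cont=0.0152 → 0.0152 [wait]  node(5,5) S=223.3128 payoff=0.0000 vs cont=0.0000 → 0.0000 [wait]  ⇒ S*(5)=121.0011
t_4: node(4,0) S=112.0788 payoff=29.3712 vs cont=27.6372 → 29.3712 [stop]  node(4,1) S=130.6335 payoff=10.8165 vs cont=12.3420 → 12.3420 [wait]  node(4,2) S=152.2600 payoff=0.0000 vs cont=3.2447 → 3.2447 [wait]  node(4,3) S=177.4667 payoff=0.0000 vs cont=0.4263 → 0.4263 [wait]  node(4,4) S=206.8464 payoff=0.0000 vs cont=0.0066 → 0.0066 [wait]  ⇒ S*(4)=112.0788
t_3: node(3,0) S=121.0011 payoff=20.4489 vs cont=19.5868 → 20.4489 [stop]  node(3,1) S=141.0328 payoff=0.4172 vs cont=7.1667 → 7.1667 [wait]  node(3,2) S=164.3809 payoff=0.0000 vs cont=1.6503 → 1.6503 [wait]  node(3,3) S=191.5943 payoff=0.0000 vs cont=0.1898 → 0.1898 [wait]  ⇒ S*(3)=121.0011
t_2: node(2,0) S=130.6335 payoff=10.8165 vs cont=12.8554 → 12.8554 [wait]  node(2,1) S=152.2600 payoff=0.0000 vs cont=4.0334 → 4.0334 [wait]  node(2,2) S=177.4667 payoff=0.0000 vs cont=0.8246 → 0.8246 [wait]  ⇒ S*(2)=-
t_1: node(1,0) S=141.0328 payoff=0.4172 vs cont=7.8230 → 7.8230 [wait]  node(1,1) S=164.3809 payoff=0.0000 vs cont=2.2129 → 2.2129 [wait]  ⇒ S*(1)=-
t_0: node(0,0) S=152.2600 payoff=0.0000 vs cont=4.6282 → 4.6282 [wait]  ⇒ S*(0)=-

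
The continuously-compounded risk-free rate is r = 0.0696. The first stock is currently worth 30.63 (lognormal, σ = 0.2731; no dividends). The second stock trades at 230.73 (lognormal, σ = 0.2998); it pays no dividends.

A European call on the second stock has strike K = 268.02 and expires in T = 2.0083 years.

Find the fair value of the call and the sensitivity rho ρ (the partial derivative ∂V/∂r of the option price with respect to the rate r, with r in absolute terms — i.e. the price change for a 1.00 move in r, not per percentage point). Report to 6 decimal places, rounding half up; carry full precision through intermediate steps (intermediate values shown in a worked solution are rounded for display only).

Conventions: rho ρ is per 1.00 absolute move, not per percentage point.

price = 37.858219
ρ = 190.353769

σ√T = 0.2998·√2.0083 = 0.424860
d₁ = (ln(S/K) + (r+σ²/2)T) / (σ√T) = (ln(230.73/268.02) + (0.0696+0.2998²/2)·2.0083) / 0.424860 = (-0.149813 + 0.230031) / 0.424860 = 0.188809
d₂ = d₁ − σ√T = 0.188809 − 0.424860 = -0.236051
e^{−rT} = 0.869552
N(d₁) = 0.574879,  N(d₂) = 0.406696
Call price V = S·N(d₁) − K·e^{−rT}·N(d₂) = 132.641752 − 94.783533 = 37.858219
ρ = K·T·e^{−rT}·N(d₂) = 190.353769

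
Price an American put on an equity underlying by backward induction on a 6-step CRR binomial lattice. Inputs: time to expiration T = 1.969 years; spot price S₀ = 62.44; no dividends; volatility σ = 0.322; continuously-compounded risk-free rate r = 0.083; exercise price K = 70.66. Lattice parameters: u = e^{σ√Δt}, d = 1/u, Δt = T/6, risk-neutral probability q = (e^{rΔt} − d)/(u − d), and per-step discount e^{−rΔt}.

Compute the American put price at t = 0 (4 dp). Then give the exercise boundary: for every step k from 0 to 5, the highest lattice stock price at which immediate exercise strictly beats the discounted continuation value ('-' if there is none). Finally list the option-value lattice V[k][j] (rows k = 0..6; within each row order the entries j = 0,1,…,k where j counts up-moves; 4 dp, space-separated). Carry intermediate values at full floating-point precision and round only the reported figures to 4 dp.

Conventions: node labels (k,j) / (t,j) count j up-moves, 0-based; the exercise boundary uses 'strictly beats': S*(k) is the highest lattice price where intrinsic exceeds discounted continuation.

price = 12.1255
boundary = - 51.9222 43.1760 51.9222 43.1760 51.9222
tree:
12.1255
18.7378 6.8584
27.4840 11.5432 3.0361
34.7569 18.7378 5.7261 0.7943
40.8046 27.4840 10.5384 1.7310 0.0000
45.8337 34.7569 18.7378 3.7721 0.0000 0.0000
50.0156 40.8046 27.4840 8.2200 0.0000 0.0000 0.0000

Δt=0.32817  u=1.20257  d=0.83155  q=0.52844  discount=0.97313
step 6 (expiry): payoffs max(K−S,0) = 50.0156 40.8046 27.4840 8.2200 0.0000 0.0000 0.0000
step 5: (k=5,j=0): S=24.8263, K−S=45.8337, hold=43.9350 ⇒ V=45.8337 exercise | (k=5,j=1): S=35.9031, K−S=34.7569, hold=32.8582 ⇒ V=34.7569 exercise | (k=5,j=2): S=51.9222, K−S=18.7378, hold=16.8392 ⇒ V=18.7378 exercise | (k=5,j=3): S=75.0884, K−S=0.0000, hold=3.7721 ⇒ V=3.7721 continue | (k=5,j=4): S=108.5909, K−S=0.0000, hold=0.0000 ⇒ V=0.0000 continue | (k=5,j=5): S=157.0412, K−S=0.0000, hold=0.0000 ⇒ V=0.0000 continue  boundary S*=51.9222
step 4: (k=4,j=0): S=29.8554, K−S=40.8046, hold=38.9060 ⇒ V=40.8046 exercise | (k=4,j=1): S=43.1760, K−S=27.4840, hold=25.5853 ⇒ V=27.4840 exercise | (k=4,j=2): S=62.4400, K−S=8.2200, hold=10.5384 ⇒ V=10.5384 continue | (k=4,j=3): S=90.2990, K−S=0.0000, hold=1.7310 ⇒ V=1.7310 continue | (k=4,j=4): S=130.5880, K−S=0.0000, hold=0.0000 ⇒ V=0.0000 continue  boundary S*=43.1760
step 3: (k=3,j=0): S=35.9031, K−S=34.7569, hold=32.8582 ⇒ V=34.7569 exercise | (k=3,j=1): S=51.9222, K−S=18.7378, hold=18.0314 ⇒ V=18.7378 exercise | (k=3,j=2): S=75.0884, K−S=0.0000, hold=5.7261 ⇒ V=5.7261 continue | (k=3,j=3): S=108.5909, K−S=0.0000, hold=0.7943 ⇒ V=0.7943 continue  boundary S*=51.9222
step 2: (k=2,j=0): S=43.1760, K−S=27.4840, hold=25.5853 ⇒ V=27.4840 exercise | (k=2,j=1): S=62.4400, K−S=8.2200, hold=11.5432 ⇒ V=11.5432 continue | (k=2,j=2): S=90.2990, K−S=0.0000, hold=3.0361 ⇒ V=3.0361 continue  boundary S*=43.1760
step 1: (k=1,j=0): S=51.9222, K−S=18.7378, hold=18.5481 ⇒ V=18.7378 exercise | (k=1,j=1): S=75.0884, K−S=0.0000, hold=6.8584 ⇒ V=6.8584 continue  boundary S*=51.9222
step 0: (k=0,j=0): S=62.4400, K−S=8.2200, hold=12.1255 ⇒ V=12.1255 continue  boundary S*=-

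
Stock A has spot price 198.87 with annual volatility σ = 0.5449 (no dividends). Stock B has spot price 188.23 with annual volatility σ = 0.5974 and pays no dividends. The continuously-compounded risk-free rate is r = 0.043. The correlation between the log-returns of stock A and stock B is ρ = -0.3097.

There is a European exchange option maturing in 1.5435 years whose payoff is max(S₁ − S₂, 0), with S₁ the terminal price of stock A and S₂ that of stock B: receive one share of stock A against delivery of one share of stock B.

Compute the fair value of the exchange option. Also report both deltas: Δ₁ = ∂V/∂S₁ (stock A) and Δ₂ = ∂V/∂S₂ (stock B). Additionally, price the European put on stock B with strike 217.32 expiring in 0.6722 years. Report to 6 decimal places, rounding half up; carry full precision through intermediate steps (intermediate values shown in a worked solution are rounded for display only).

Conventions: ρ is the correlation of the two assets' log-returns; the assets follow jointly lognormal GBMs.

exchange price = 89.483003
Δ1 = 0.733157
Δ2 = -0.299208
price(stock B put K=217.32) = 51.113906

σ_eff = √(σ₁² + σ₂² − 2ρσ₁σ₂) = √(0.5449² + 0.5974² − 2·-0.3097·0.5449·0.5974) = 0.924896
d₁ = (ln(S₁/S₂) + (q₂ − q₁ + σ_eff²/2)T) / (σ_eff√T) = (ln(198.87/188.23) + (0.0 − 0.0 + 0.427716)·1.5435) / 1.149069 = 0.622388
d₂ = d₁ − σ_eff√T = 0.622388 − 1.149069 = -0.526681
N(d₁) = 0.733157,  N(d₂) = 0.299208
V = S₁·e^{−q₁T}·N(d₁) − S₂·e^{−q₂T}·N(d₂) = 145.802836 − 56.319833 = 89.483003
Δ₁ = e^{−q₁T}·N(d₁) = 0.733157;  Δ₂ = −e^{−q₂T}·N(d₂) = -0.299208
[vanilla: stock B put K=217.32]
σ√T = 0.5974·√0.6722 = 0.489795
d₁ = (ln(S/K) + (r+σ²/2)T) / (σ√T) = (ln(188.23/217.32) + (0.043+0.5974²/2)·0.6722) / 0.489795 = (-0.143706 + 0.148854) / 0.489795 = 0.010510
d₂ = d₁ − σ√T = 0.010510 − 0.489795 = -0.479285
e^{−rT} = 0.971509
N(−d₁) = 0.495807,  N(−d₂) = 0.684132
price = K·e^{−rT}·N(−d₂) − S·N(−d₁) = 144.439665 − 93.325759 = 51.113906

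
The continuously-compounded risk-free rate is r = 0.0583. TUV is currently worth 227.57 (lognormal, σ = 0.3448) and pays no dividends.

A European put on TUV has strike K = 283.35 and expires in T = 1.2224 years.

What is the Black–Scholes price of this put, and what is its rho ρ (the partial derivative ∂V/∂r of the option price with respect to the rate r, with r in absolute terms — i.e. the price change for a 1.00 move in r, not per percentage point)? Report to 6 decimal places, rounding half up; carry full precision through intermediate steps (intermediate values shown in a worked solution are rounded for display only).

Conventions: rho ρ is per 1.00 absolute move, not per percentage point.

σ√T = 0.3448·√1.2224 = 0.381218
d₁ = (ln(S/K) + (r+σ²/2)T) / (σ√T) = (ln(227.57/283.35) + (0.0583+0.3448²/2)·1.2224) / 0.381218 = (-0.219225 + 0.143930) / 0.381218 = -0.197512
d₂ = d₁ − σ√T = -0.197512 − 0.381218 = -0.578731
e^{−rT} = 0.931214
N(−d₁) = 0.578287,  N(−d₂) = 0.718615
Put price V = K·e^{−rT}·N(−d₂) − S·N(−d₁) = 189.613316 − 131.600694 = 58.012622
ρ = −K·T·e^{−rT}·N(−d₂) = -231.783317

price = 58.012622
ρ = -231.783317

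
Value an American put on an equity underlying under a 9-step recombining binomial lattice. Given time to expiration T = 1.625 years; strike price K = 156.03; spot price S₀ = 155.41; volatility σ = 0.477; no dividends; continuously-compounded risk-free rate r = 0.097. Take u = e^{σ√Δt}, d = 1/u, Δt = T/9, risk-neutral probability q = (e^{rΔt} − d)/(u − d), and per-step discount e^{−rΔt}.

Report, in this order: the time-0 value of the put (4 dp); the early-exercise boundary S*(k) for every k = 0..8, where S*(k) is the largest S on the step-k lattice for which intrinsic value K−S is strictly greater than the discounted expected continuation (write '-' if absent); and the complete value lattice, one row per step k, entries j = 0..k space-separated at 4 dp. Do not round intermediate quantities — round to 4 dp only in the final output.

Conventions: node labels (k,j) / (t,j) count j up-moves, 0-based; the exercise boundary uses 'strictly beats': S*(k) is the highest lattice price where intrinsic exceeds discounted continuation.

Δt=0.18056  u=1.22469  d=0.81653  q=0.49279  discount=0.98264
step 9 (expiry): payoffs max(K−S,0) = 130.9545 118.4202 99.6206 71.4237 29.1324 0.0000 0.0000 0.0000 0.0000 0.0000
step 8: (k=8,j=0): S=30.7097, K−S=125.3203, hold=122.6114 ⇒ V=125.3203 exercise | (k=8,j=1): S=46.0603, K−S=109.9697, hold=107.2608 ⇒ V=109.9697 exercise | (k=8,j=2): S=69.0840, K−S=86.9460, hold=84.2371 ⇒ V=86.9460 exercise | (k=8,j=3): S=103.6163, K−S=52.4137, hold=49.7048 ⇒ V=52.4137 exercise | (k=8,j=4): S=155.4100, K−S=0.6200, hold=14.5197 ⇒ V=14.5197 continue | (k=8,j=5): S=233.0933, K−S=0.0000, hold=0.0000 ⇒ V=0.0000 continue | (k=8,j=6): S=349.6074, K−S=0.0000, hold=0.0000 ⇒ V=0.0000 continue | (k=8,j=7): S=524.3623, K−S=0.0000, hold=0.0000 ⇒ V=0.0000 continue | (k=8,j=8): S=786.4703, K−S=0.0000, hold=0.0000 ⇒ V=0.0000 continue  boundary S*=103.6163
step 7: (k=7,j=0): S=37.6098, K−S=118.4202, hold=115.7113 ⇒ V=118.4202 exercise | (k=7,j=1): S=56.4094, K−S=99.6206, hold=96.9117 ⇒ V=99.6206 exercise | (k=7,j=2): S=84.6063, K−S=71.4237, hold=68.7148 ⇒ V=71.4237 exercise | (k=7,j=3): S=126.8976, K−S=29.1324, hold=33.1542 ⇒ V=33.1542 continue | (k=7,j=4): S=190.3287, K−S=0.0000, hold=7.2367 ⇒ V=7.2367 continue | (k=7,j=5): S=285.4666, K−S=0.0000, hold=0.0000 ⇒ V=0.0000 continue | (k=7,j=6): S=428.1600, K−S=0.0000, hold=0.0000 ⇒ V=0.0000 continue | (k=7,j=7): S=642.1802, K−S=0.0000, hold=0.0000 ⇒ V=0.0000 continue  boundary S*=84.6063
step 6: (k=6,j=0): S=46.0603, K−S=109.9697, hold=107.2608 ⇒ V=109.9697 exercise | (k=6,j=1): S=69.0840, K−S=86.9460, hold=84.2371 ⇒ V=86.9460 exercise | (k=6,j=2): S=103.6163, K−S=52.4137, hold=51.6523 ⇒ V=52.4137 exercise | (k=6,j=3): S=155.4100, K−S=0.6200, hold=20.0284 ⇒ V=20.0284 continue | (k=6,j=4): S=233.0933, K−S=0.0000, hold=3.6068 ⇒ V=3.6068 continue | (k=6,j=5): S=349.6074, K−S=0.0000, hold=0.0000 ⇒ V=0.0000 continue | (k=6,j=6): S=524.3623, K−S=0.0000, hold=0.0000 ⇒ V=0.0000 continue  boundary S*=103.6163
step 5: (k=5,j=0): S=56.4094, K−S=99.6206, hold=96.9117 ⇒ V=99.6206 exercise | (k=5,j=1): S=84.6063, K−S=71.4237, hold=68.7148 ⇒ V=71.4237 exercise | (k=5,j=2): S=126.8976, K−S=29.1324, hold=35.8217 ⇒ V=35.8217 continue | (k=5,j=3): S=190.3287, K−S=0.0000, hold=11.7288 ⇒ V=11.7288 continue | (k=5,j=4): S=285.4666, K−S=0.0000, hold=1.7976 ⇒ V=1.7976 continue | (k=5,j=5): S=428.1600, K−S=0.0000, hold=0.0000 ⇒ V=0.0000 continue  boundary S*=84.6063
step 4: (k=4,j=0): S=69.0840, K−S=86.9460, hold=84.2371 ⇒ V=86.9460 exercise | (k=4,j=1): S=103.6163, K−S=52.4137, hold=52.9440 ⇒ V=52.9440 continue | (k=4,j=2): S=155.4100, K−S=0.6200, hold=23.5332 ⇒ V=23.5332 continue | (k=4,j=3): S=233.0933, K−S=0.0000, hold=6.7162 ⇒ V=6.7162 continue | (k=4,j=4): S=349.6074, K−S=0.0000, hold=0.8960 ⇒ V=0.8960 continue  boundary S*=69.0840
step 3: (k=3,j=0): S=84.6063, K−S=71.4237, hold=68.9716 ⇒ V=71.4237 exercise | (k=3,j=1): S=126.8976, K−S=29.1324, hold=37.7831 ⇒ V=37.7831 continue | (k=3,j=2): S=190.3287, K−S=0.0000, hold=14.9813 ⇒ V=14.9813 continue | (k=3,j=3): S=285.4666, K−S=0.0000, hold=3.7812 ⇒ V=3.7812 continue  boundary S*=84.6063
step 2: (k=2,j=0): S=103.6163, K−S=52.4137, hold=53.8938 ⇒ V=53.8938 continue | (k=2,j=1): S=155.4100, K−S=0.6200, hold=26.0857 ⇒ V=26.0857 continue | (k=2,j=2): S=233.0933, K−S=0.0000, hold=9.2977 ⇒ V=9.2977 continue  boundary S*=-
step 1: (k=1,j=0): S=126.8976, K−S=29.1324, hold=39.4925 ⇒ V=39.4925 continue | (k=1,j=1): S=190.3287, K−S=0.0000, hold=17.5035 ⇒ V=17.5035 continue  boundary S*=-
step 0: (k=0,j=0): S=155.4100, K−S=0.6200, hold=28.1590 ⇒ V=28.1590 continue  boundary S*=-

price = 28.1590
boundary = - - - 84.6063 69.0840 84.6063 103.6163 84.6063 103.6163
tree:
28.1590
39.4925 17.5035
53.8938 26.0857 9.2977
71.4237 37.7831 14.9813 3.7812
86.9460 52.9440 23.5332 6.7162 0.8960
99.6206 71.4237 35.8217 11.7288 1.7976 0.0000
109.9697 86.9460 52.4137 20.0284 3.6068 0.0000 0.0000
118.4202 99.6206 71.4237 33.1542 7.2367 0.0000 0.0000 0.0000
125.3203 109.9697 86.9460 52.4137 14.5197 0.0000 0.0000 0.0000 0.0000
130.9545 118.4202 99.6206 71.4237 29.1324 0.0000 0.0000 0.0000 0.0000 0.0000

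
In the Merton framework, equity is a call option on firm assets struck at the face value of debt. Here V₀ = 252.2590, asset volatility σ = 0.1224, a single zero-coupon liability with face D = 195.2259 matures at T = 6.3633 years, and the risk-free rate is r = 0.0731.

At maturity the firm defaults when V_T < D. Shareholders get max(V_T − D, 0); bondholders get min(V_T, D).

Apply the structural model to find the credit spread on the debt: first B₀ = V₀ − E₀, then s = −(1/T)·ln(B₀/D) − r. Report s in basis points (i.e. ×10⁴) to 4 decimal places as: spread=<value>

Apply the equity-as-call identities (strike 195.2259, horizon 6.3633 years):
d₁ = [ln(V₀/D) + (r + σ²/2)T] / (σ√T)
   = [ln(252.2590/195.2259) + (0.0731 + 0.5·0.1224²)·6.3633] / (0.1224·√6.3633)
   = [0.256299 + 0.512824] / 0.308761 = 2.490997
d₂ = d₁ − σ√T = 2.490997 − 0.308761 = 2.182236
N(d₁) = 0.993631,  N(d₂) = 0.985454,  e^(−rT) = 0.628036
E₀ = V₀·N(d₁) − D·e^(−rT)·N(d₂)
   = 252.2590·0.993631 − 195.2259·0.628036·0.985454 = 129.826813
B₀ = V₀ − E₀ = 252.2590 − 129.826813 = 122.432187
spread = −(1/T)·ln(B₀/D) − r = −(1/6.3633)·ln(122.432187/195.2259) − 0.0731 = 0.00022674
in basis points: 0.00022674 × 10⁴ = 2.2674 bp

spread=2.2674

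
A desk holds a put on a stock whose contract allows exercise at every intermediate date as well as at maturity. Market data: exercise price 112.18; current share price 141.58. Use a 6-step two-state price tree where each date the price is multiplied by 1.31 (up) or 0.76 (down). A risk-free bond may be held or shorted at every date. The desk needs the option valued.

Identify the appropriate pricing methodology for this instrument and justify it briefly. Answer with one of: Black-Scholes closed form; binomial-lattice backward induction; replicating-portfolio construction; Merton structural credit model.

framework: binomial-lattice backward induction

Key observation: an American put (K = 112.18, S₀ = 141.58) on a 6-date tree has no closed form — the optimal stopping decision is embedded and must be resolved recursively from expiry.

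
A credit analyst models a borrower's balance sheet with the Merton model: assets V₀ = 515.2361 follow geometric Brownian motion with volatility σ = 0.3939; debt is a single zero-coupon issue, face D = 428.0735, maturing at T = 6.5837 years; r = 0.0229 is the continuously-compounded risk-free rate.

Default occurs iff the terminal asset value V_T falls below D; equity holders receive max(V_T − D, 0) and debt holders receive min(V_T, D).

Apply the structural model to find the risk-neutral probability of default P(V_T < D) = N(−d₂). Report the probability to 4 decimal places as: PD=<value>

PD=0.5686

With assets at 515.2361 and a single debt payment of 428.0735 at 6.5837 years:
d₁ = [ln(V₀/D) + (r + σ²/2)T] / (σ√T)
   = [ln(515.2361/428.0735) + (0.0229 + 0.5·0.3939²)·6.5837] / (0.3939·√6.5837)
   = [0.185330 + 0.661521] / 1.010697 = 0.837888
d₂ = d₁ − σ√T = 0.837888 − 1.010697 = -0.172809
risk-neutral PD = N(−d₂) = N(0.172809) = 0.568599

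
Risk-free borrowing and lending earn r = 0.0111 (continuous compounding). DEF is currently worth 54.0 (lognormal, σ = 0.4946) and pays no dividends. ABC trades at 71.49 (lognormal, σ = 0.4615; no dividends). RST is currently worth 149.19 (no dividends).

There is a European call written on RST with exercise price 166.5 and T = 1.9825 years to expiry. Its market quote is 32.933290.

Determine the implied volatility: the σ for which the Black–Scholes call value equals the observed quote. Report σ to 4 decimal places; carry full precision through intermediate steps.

sigma = 0.4576

At σ = 0.4576 the Black–Scholes value reproduces the quote:
σ√T = 0.4576·√1.9825 = 0.644307
d₁ = (ln(S/K) + (r+σ²/2)T) / (σ√T) = (ln(149.19/166.5) + (0.0111+0.4576²/2)·1.9825) / 0.644307 = (-0.109775 + 0.229571) / 0.644307 = 0.185931
d₂ = d₁ − σ√T = 0.185931 − 0.644307 = -0.458376
e^{−rT} = 0.978235
N(d₁) = 0.573751,  N(d₂) = 0.323341
V = S·N(d₁) − K·e^{−rT}·N(d₂) = 85.597851 − 52.664561 = 32.933290 (equal to the quote); since ∂V/∂σ > 0 for all σ, the implied volatility is unique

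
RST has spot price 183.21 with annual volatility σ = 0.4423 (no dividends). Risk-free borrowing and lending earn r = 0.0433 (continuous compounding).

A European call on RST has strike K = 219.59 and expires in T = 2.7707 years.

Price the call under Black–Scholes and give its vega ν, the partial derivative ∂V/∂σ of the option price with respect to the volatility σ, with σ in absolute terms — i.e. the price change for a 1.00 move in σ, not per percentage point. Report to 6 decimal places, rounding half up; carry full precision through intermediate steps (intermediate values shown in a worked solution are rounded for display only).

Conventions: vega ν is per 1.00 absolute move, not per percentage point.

σ√T = 0.4423·√2.7707 = 0.736227
d₁ = (ln(S/K) + (r+σ²/2)T) / (σ√T) = (ln(183.21/219.59) + (0.0433+0.4423²/2)·2.7707) / 0.736227 = (-0.181129 + 0.390986) / 0.736227 = 0.285044
d₂ = d₁ − σ√T = 0.285044 − 0.736227 = -0.451183
e^{−rT} = 0.886946
N(d₁) = 0.612195,  N(d₂) = 0.325929
Call price V = S·N(d₁) − K·e^{−rT}·N(d₂) = 112.160220 − 63.479368 = 48.680852
φ(d₁) = (1/√(2π))·e^{−d₁²/2} = 0.383060
ν = S·φ(d₁)·√T = 116.818261

price = 48.680852
ν = 116.818261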